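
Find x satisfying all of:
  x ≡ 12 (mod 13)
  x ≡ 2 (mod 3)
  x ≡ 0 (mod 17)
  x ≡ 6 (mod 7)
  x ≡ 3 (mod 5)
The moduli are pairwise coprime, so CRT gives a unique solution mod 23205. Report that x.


Product of moduli M = 13 · 3 · 17 · 7 · 5 = 23205.
Merge one congruence at a time:
  Start: x ≡ 12 (mod 13).
  Combine with x ≡ 2 (mod 3); new modulus lcm = 39.
    Write x = 12 + 13·t and substitute into x ≡ 2 (mod 3): 13·t ≡ 2 − 12 = -10 (mod 3).
    Reduce coefficients mod 3: 1·t ≡ 2 (mod 3).
    So t ≡ 2 (mod 3).
    Then x = 12 + 13·2 = 38, valid modulo lcm(13, 3) = 39: x ≡ 38 (mod 39).
  Combine with x ≡ 0 (mod 17); new modulus lcm = 663.
    Write x = 38 + 39·t and substitute into x ≡ 0 (mod 17): 39·t ≡ 0 − 38 = -38 (mod 17).
    Reduce coefficients mod 17: 5·t ≡ 13 (mod 17).
    The inverse of 5 mod 17 is 7 (since 5·7 = 35 = 2·17 + 1), so t ≡ 7·13 = 91 ≡ 6 (mod 17).
    Then x = 38 + 39·6 = 272, valid modulo lcm(39, 17) = 663: x ≡ 272 (mod 663).
  Combine with x ≡ 6 (mod 7); new modulus lcm = 4641.
    Write x = 272 + 663·t and substitute into x ≡ 6 (mod 7): 663·t ≡ 6 − 272 = -266 (mod 7).
    Reduce coefficients mod 7: 5·t ≡ 0 (mod 7).
    The inverse of 5 mod 7 is 3 (since 5·3 = 15 = 2·7 + 1), so t ≡ 3·0 = 0 ≡ 0 (mod 7).
    Then x = 272 + 663·0 = 272, valid modulo lcm(663, 7) = 4641: x ≡ 272 (mod 4641).
  Combine with x ≡ 3 (mod 5); new modulus lcm = 23205.
    Write x = 272 + 4641·t and substitute into x ≡ 3 (mod 5): 4641·t ≡ 3 − 272 = -269 (mod 5).
    Reduce coefficients mod 5: 1·t ≡ 1 (mod 5).
    So t ≡ 1 (mod 5).
    Then x = 272 + 4641·1 = 4913, valid modulo lcm(4641, 5) = 23205: x ≡ 4913 (mod 23205).
Verify against each original: 4913 mod 13 = 12, 4913 mod 3 = 2, 4913 mod 17 = 0, 4913 mod 7 = 6, 4913 mod 5 = 3.

x ≡ 4913 (mod 23205).


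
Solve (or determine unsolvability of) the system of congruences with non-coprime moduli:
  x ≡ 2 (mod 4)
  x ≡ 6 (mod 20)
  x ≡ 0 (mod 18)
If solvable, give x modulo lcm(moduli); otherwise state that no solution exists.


Moduli 4, 20, 18 are not pairwise coprime, so CRT works modulo lcm(m_i) when all pairwise compatibility conditions hold.
Pairwise compatibility: gcd(m_i, m_j) must divide a_i - a_j for every pair.
Merge one congruence at a time:
  Start: x ≡ 2 (mod 4).
  Combine with x ≡ 6 (mod 20): gcd(4, 20) = 4; 6 - 2 = 4, which IS divisible by 4, so compatible.
    Write x = 2 + 4·t and substitute into x ≡ 6 (mod 20): 4·t ≡ 6 − 2 = 4 (mod 20).
    Divide the congruence (and modulus) by g = 4: 1·t ≡ 1 (mod 5).
    So t ≡ 1 (mod 5).
    Then x = 2 + 4·1 = 6, valid modulo lcm(4, 20) = 20: x ≡ 6 (mod 20).
  Combine with x ≡ 0 (mod 18): gcd(20, 18) = 2; 0 - 6 = -6, which IS divisible by 2, so compatible.
    Write x = 6 + 20·t and substitute into x ≡ 0 (mod 18): 20·t ≡ 0 − 6 = -6 (mod 18).
    Divide the congruence (and modulus) by g = 2: 10·t ≡ -3 (mod 9).
    Reduce coefficients mod 9: 1·t ≡ 6 (mod 9).
    So t ≡ 6 (mod 9).
    Then x = 6 + 20·6 = 126, valid modulo lcm(20, 18) = 180: x ≡ 126 (mod 180).
Verify: 126 mod 4 = 2, 126 mod 20 = 6, 126 mod 18 = 0.

x ≡ 126 (mod 180).


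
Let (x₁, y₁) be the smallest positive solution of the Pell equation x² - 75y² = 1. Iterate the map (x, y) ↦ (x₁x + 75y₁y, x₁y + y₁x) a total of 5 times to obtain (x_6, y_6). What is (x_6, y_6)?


Step 1: Find the fundamental solution (x₁, y₁) of x² - 75y² = 1.
  Expand √75 as a continued fraction. a₀ = ⌊√75⌋ = 8; iterate m_{k+1} = d_k·a_k − m_k, d_{k+1} = (75 − m_{k+1}²)/d_k, a_{k+1} = ⌊(a₀ + m_{k+1})/d_{k+1}⌋ (starting m₀ = 0, d₀ = 1), with convergents p_k = a_k·p_{k-1} + p_{k-2}, q_k = a_k·q_{k-1} + q_{k-2} (p₋₁ = 1, q₋₁ = 0):
  k = 0: a₀ = 8; p₀/q₀ = 8/1; p₀² − 75·q₀² = 64 − 75 = -11.
  k = 1: m = 8, d = 11, a = ⌊(8 + 8)/11⌋ = 1; p/q = (1·8 + 1)/(1·1 + 0) = 9/1; p² − 75·q² = 81 − 75 = 6.
  k = 2: m = 3, d = 6, a = ⌊(8 + 3)/6⌋ = 1; p/q = (1·9 + 8)/(1·1 + 1) = 17/2; p² − 75·q² = 289 − 300 = -11.
  k = 3: m = 3, d = 11, a = ⌊(8 + 3)/11⌋ = 1; p/q = (1·17 + 9)/(1·2 + 1) = 26/3; p² − 75·q² = 676 − 675 = 1.
  The first convergent with p² − 75·q² = 1 gives the fundamental solution (x₁, y₁) = (26, 3).
Step 2: Apply the recurrence (x_{n+1}, y_{n+1}) = (x₁x_n + 75y₁y_n, x₁y_n + y₁x_n) repeatedly.
  From (x_1, y_1) = (26, 3): x_2 = 26·26 + 75·3·3 = 1351; y_2 = 26·3 + 3·26 = 156.
  From (x_2, y_2) = (1351, 156): x_3 = 26·1351 + 75·3·156 = 70226; y_3 = 26·156 + 3·1351 = 8109.
  From (x_3, y_3) = (70226, 8109): x_4 = 26·70226 + 75·3·8109 = 3650401; y_4 = 26·8109 + 3·70226 = 421512.
  From (x_4, y_4) = (3650401, 421512): x_5 = 26·3650401 + 75·3·421512 = 189750626; y_5 = 26·421512 + 3·3650401 = 21910515.
  From (x_5, y_5) = (189750626, 21910515): x_6 = 26·189750626 + 75·3·21910515 = 9863382151; y_6 = 26·21910515 + 3·189750626 = 1138925268.
Step 3: Verify x_6² - 75·y_6² = 97286307456665386801 - 97286307456665386800 = 1 (should be 1). ✓

(x_1, y_1) = (26, 3); (x_6, y_6) = (9863382151, 1138925268).


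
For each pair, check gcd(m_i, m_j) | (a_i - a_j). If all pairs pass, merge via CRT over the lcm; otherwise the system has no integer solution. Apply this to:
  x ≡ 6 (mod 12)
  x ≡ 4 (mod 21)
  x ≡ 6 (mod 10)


Moduli 12, 21, 10 are not pairwise coprime, so CRT works modulo lcm(m_i) when all pairwise compatibility conditions hold.
Pairwise compatibility: gcd(m_i, m_j) must divide a_i - a_j for every pair.
Merge one congruence at a time:
  Start: x ≡ 6 (mod 12).
  Combine with x ≡ 4 (mod 21): gcd(12, 21) = 3, and 4 - 6 = -2 is NOT divisible by 3.
    ⇒ system is inconsistent (no integer solution).

No solution (the system is inconsistent).


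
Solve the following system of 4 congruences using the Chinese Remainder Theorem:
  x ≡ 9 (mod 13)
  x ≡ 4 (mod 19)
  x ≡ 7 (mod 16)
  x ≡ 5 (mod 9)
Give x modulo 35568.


Product of moduli M = 13 · 19 · 16 · 9 = 35568.
Merge one congruence at a time:
  Start: x ≡ 9 (mod 13).
  Combine with x ≡ 4 (mod 19); new modulus lcm = 247.
    Write x = 9 + 13·t and substitute into x ≡ 4 (mod 19): 13·t ≡ 4 − 9 = -5 (mod 19).
    Reduce coefficients mod 19: 13·t ≡ 14 (mod 19).
    The inverse of 13 mod 19 is 3 (since 13·3 = 39 = 2·19 + 1), so t ≡ 3·14 = 42 ≡ 4 (mod 19).
    Then x = 9 + 13·4 = 61, valid modulo lcm(13, 19) = 247: x ≡ 61 (mod 247).
  Combine with x ≡ 7 (mod 16); new modulus lcm = 3952.
    Write x = 61 + 247·t and substitute into x ≡ 7 (mod 16): 247·t ≡ 7 − 61 = -54 (mod 16).
    Reduce coefficients mod 16: 7·t ≡ 10 (mod 16).
    The inverse of 7 mod 16 is 7 (since 7·7 = 49 = 3·16 + 1), so t ≡ 7·10 = 70 ≡ 6 (mod 16).
    Then x = 61 + 247·6 = 1543, valid modulo lcm(247, 16) = 3952: x ≡ 1543 (mod 3952).
  Combine with x ≡ 5 (mod 9); new modulus lcm = 35568.
    Write x = 1543 + 3952·t and substitute into x ≡ 5 (mod 9): 3952·t ≡ 5 − 1543 = -1538 (mod 9).
    Reduce coefficients mod 9: 1·t ≡ 1 (mod 9).
    So t ≡ 1 (mod 9).
    Then x = 1543 + 3952·1 = 5495, valid modulo lcm(3952, 9) = 35568: x ≡ 5495 (mod 35568).
Verify against each original: 5495 mod 13 = 9, 5495 mod 19 = 4, 5495 mod 16 = 7, 5495 mod 9 = 5.

x ≡ 5495 (mod 35568).


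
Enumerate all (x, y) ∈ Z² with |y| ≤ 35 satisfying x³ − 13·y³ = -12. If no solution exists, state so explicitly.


The equation is x³ - 13y³ = -12. For fixed y, x³ = 13·y³ − 12, so a solution requires the RHS to be a perfect cube.
Strategy: iterate y from -35 to 35, compute RHS = 13·y³ − 12, and check whether it is a (positive or negative) perfect cube.
Check small values of y:
  y = 0: RHS = -12 is not a perfect cube.
  y = 1: RHS = 1 = (1)³ ⇒ x = 1 works.
  y = -1: RHS = -25 is not a perfect cube.
  y = 2: RHS = 92 is not a perfect cube.
  y = -2: RHS = -116 is not a perfect cube.
  y = 3: RHS = 339 is not a perfect cube.
  y = -3: RHS = -363 is not a perfect cube.
Continuing the search up to |y| = 35 finds no further solutions beyond those listed.
Collected solutions: (1, 1).

Solutions (with |y| ≤ 35): (1, 1).


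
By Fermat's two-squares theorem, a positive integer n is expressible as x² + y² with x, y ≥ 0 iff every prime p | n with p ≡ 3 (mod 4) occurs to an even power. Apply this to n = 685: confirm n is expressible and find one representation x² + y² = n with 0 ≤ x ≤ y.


Step 1: Factor n = 685 = 5 · 137.
Step 2: Check the mod-4 condition on each prime factor: 5 ≡ 1 (mod 4), exponent 1; 137 ≡ 1 (mod 4), exponent 1.
All primes ≡ 3 (mod 4) appear to even exponent (or don't appear), so by the two-squares theorem n IS expressible as a sum of two squares.
Step 3: Build a representation. Here n = 5 · 137 is a product of primes ≡ 1 (mod 4). Each prime p ≡ 1 (mod 4) is itself a sum of two squares; find a² by testing p − a² for a perfect square:
  5: 5 − 1² = 4 = 2² ⇒ 5 = 1² + 2².
  137: 137 − 1² = 136, 137 − 2² = 133, 137 − 3² = 128, 137 − 4² = 121 = 11² ⇒ 137 = 4² + 11².
  Combine using the Brahmagupta–Fibonacci identity (a² + b²)(c² + d²) = (ac − bd)² + (ad + bc)² = (ac + bd)² + (ad − bc)²:
  5 · 137 = 685: from (1² + 2²)(4² + 11²), take (1·4 − 2·11, 1·11 + 2·4) = (4 − 22, 11 + 8) = (-18, 19); dropping signs (only squares matter) gives (18, 19); check 18² + 19² = 324 + 361 = 685 ✓.
Step 4: Order so x ≤ y and verify: 18² + 19² = 324 + 361 = 685 = n. ✓

n = 685 = 18² + 19² (one valid representation with x ≤ y).


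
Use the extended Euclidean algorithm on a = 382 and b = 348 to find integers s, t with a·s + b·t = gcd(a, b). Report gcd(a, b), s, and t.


Euclidean algorithm on (382, 348) — divide until remainder is 0:
  382 = 1 · 348 + 34
  348 = 10 · 34 + 8
  34 = 4 · 8 + 2
  8 = 4 · 2 + 0
gcd(382, 348) = 2.
Track Bezout coefficients alongside the remainders: start with r₀ = 382 = a·1 + b·0 (s = 1, t = 0) and r₁ = 348 = a·0 + b·1 (s = 0, t = 1); each new remainder r_{k+1} = r_{k-1} − q_k·r_k inherits s_{k+1} = s_{k-1} − q_k·s_k, t_{k+1} = t_{k-1} − q_k·t_k, so r_k = a·s_k + b·t_k at every step:
  q = 1: r = 34, s = 1 − 1·0 = 1, t = 0 − 1·1 = -1  (check: 382·1 + 348·(-1) = 34)
  q = 10: r = 8, s = 0 − 10·1 = -10, t = 1 − 10·(-1) = 11  (check: 382·(-10) + 348·11 = 8)
  q = 4: r = 2, s = 1 − 4·(-10) = 41, t = -1 − 4·11 = -45  (check: 382·41 + 348·(-45) = 2)
The row with r = 2 (the gcd) gives the Bezout coefficients s = 41, t = -45.
Result: 382 · (41) + 348 · (-45) = 2.

gcd(382, 348) = 2; s = 41, t = -45 (check: 382·41 + 348·(-45) = 2).


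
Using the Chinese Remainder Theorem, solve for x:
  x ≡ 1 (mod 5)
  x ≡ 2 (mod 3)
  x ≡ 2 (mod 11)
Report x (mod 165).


Moduli 5, 3, 11 are pairwise coprime; by CRT there is a unique solution modulo M = 5 · 3 · 11 = 165.
Solve pairwise, accumulating the modulus:
  Start with x ≡ 1 (mod 5).
  Combine with x ≡ 2 (mod 3): since gcd(5, 3) = 1, we get a unique residue mod 15.
    Write x = 1 + 5·t and substitute into x ≡ 2 (mod 3): 5·t ≡ 2 − 1 = 1 (mod 3).
    Reduce coefficients mod 3: 2·t ≡ 1 (mod 3).
    The inverse of 2 mod 3 is 2 (since 2·2 = 4 = 1·3 + 1), so t ≡ 2·1 = 2 ≡ 2 (mod 3).
    Then x = 1 + 5·2 = 11, valid modulo lcm(5, 3) = 15: x ≡ 11 (mod 15).
  Combine with x ≡ 2 (mod 11): since gcd(15, 11) = 1, we get a unique residue mod 165.
    Write x = 11 + 15·t and substitute into x ≡ 2 (mod 11): 15·t ≡ 2 − 11 = -9 (mod 11).
    Reduce coefficients mod 11: 4·t ≡ 2 (mod 11).
    The inverse of 4 mod 11 is 3 (since 4·3 = 12 = 1·11 + 1), so t ≡ 3·2 = 6 ≡ 6 (mod 11).
    Then x = 11 + 15·6 = 101, valid modulo lcm(15, 11) = 165: x ≡ 101 (mod 165).
Verify: 101 mod 5 = 1 ✓, 101 mod 3 = 2 ✓, 101 mod 11 = 2 ✓.

x ≡ 101 (mod 165).


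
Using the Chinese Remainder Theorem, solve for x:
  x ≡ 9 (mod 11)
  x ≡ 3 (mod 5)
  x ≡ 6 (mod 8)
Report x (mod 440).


Moduli 11, 5, 8 are pairwise coprime; by CRT there is a unique solution modulo M = 11 · 5 · 8 = 440.
Solve pairwise, accumulating the modulus:
  Start with x ≡ 9 (mod 11).
  Combine with x ≡ 3 (mod 5): since gcd(11, 5) = 1, we get a unique residue mod 55.
    Write x = 9 + 11·t and substitute into x ≡ 3 (mod 5): 11·t ≡ 3 − 9 = -6 (mod 5).
    Reduce coefficients mod 5: 1·t ≡ 4 (mod 5).
    So t ≡ 4 (mod 5).
    Then x = 9 + 11·4 = 53, valid modulo lcm(11, 5) = 55: x ≡ 53 (mod 55).
  Combine with x ≡ 6 (mod 8): since gcd(55, 8) = 1, we get a unique residue mod 440.
    Write x = 53 + 55·t and substitute into x ≡ 6 (mod 8): 55·t ≡ 6 − 53 = -47 (mod 8).
    Reduce coefficients mod 8: 7·t ≡ 1 (mod 8).
    The inverse of 7 mod 8 is 7 (since 7·7 = 49 = 6·8 + 1), so t ≡ 7·1 = 7 ≡ 7 (mod 8).
    Then x = 53 + 55·7 = 438, valid modulo lcm(55, 8) = 440: x ≡ 438 (mod 440).
Verify: 438 mod 11 = 9 ✓, 438 mod 5 = 3 ✓, 438 mod 8 = 6 ✓.

x ≡ 438 (mod 440).


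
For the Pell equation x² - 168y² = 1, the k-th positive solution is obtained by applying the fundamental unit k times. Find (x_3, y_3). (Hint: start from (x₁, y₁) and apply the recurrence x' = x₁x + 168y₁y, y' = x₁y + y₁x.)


Step 1: Find the fundamental solution (x₁, y₁) of x² - 168y² = 1.
  Expand √168 as a continued fraction. a₀ = ⌊√168⌋ = 12; iterate m_{k+1} = d_k·a_k − m_k, d_{k+1} = (168 − m_{k+1}²)/d_k, a_{k+1} = ⌊(a₀ + m_{k+1})/d_{k+1}⌋ (starting m₀ = 0, d₀ = 1), with convergents p_k = a_k·p_{k-1} + p_{k-2}, q_k = a_k·q_{k-1} + q_{k-2} (p₋₁ = 1, q₋₁ = 0):
  k = 0: a₀ = 12; p₀/q₀ = 12/1; p₀² − 168·q₀² = 144 − 168 = -24.
  k = 1: m = 12, d = 24, a = ⌊(12 + 12)/24⌋ = 1; p/q = (1·12 + 1)/(1·1 + 0) = 13/1; p² − 168·q² = 169 − 168 = 1.
  The first convergent with p² − 168·q² = 1 gives the fundamental solution (x₁, y₁) = (13, 1).
Step 2: Apply the recurrence (x_{n+1}, y_{n+1}) = (x₁x_n + 168y₁y_n, x₁y_n + y₁x_n) repeatedly.
  From (x_1, y_1) = (13, 1): x_2 = 13·13 + 168·1·1 = 337; y_2 = 13·1 + 1·13 = 26.
  From (x_2, y_2) = (337, 26): x_3 = 13·337 + 168·1·26 = 8749; y_3 = 13·26 + 1·337 = 675.
Step 3: Verify x_3² - 168·y_3² = 76545001 - 76545000 = 1 (should be 1). ✓

(x_1, y_1) = (13, 1); (x_3, y_3) = (8749, 675).


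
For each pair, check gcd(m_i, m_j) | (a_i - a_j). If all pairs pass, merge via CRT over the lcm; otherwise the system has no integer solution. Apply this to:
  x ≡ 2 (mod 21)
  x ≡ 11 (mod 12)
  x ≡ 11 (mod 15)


Moduli 21, 12, 15 are not pairwise coprime, so CRT works modulo lcm(m_i) when all pairwise compatibility conditions hold.
Pairwise compatibility: gcd(m_i, m_j) must divide a_i - a_j for every pair.
Merge one congruence at a time:
  Start: x ≡ 2 (mod 21).
  Combine with x ≡ 11 (mod 12): gcd(21, 12) = 3; 11 - 2 = 9, which IS divisible by 3, so compatible.
    Write x = 2 + 21·t and substitute into x ≡ 11 (mod 12): 21·t ≡ 11 − 2 = 9 (mod 12).
    Divide the congruence (and modulus) by g = 3: 7·t ≡ 3 (mod 4).
    Reduce coefficients mod 4: 3·t ≡ 3 (mod 4).
    The inverse of 3 mod 4 is 3 (since 3·3 = 9 = 2·4 + 1), so t ≡ 3·3 = 9 ≡ 1 (mod 4).
    Then x = 2 + 21·1 = 23, valid modulo lcm(21, 12) = 84: x ≡ 23 (mod 84).
  Combine with x ≡ 11 (mod 15): gcd(84, 15) = 3; 11 - 23 = -12, which IS divisible by 3, so compatible.
    Write x = 23 + 84·t and substitute into x ≡ 11 (mod 15): 84·t ≡ 11 − 23 = -12 (mod 15).
    Divide the congruence (and modulus) by g = 3: 28·t ≡ -4 (mod 5).
    Reduce coefficients mod 5: 3·t ≡ 1 (mod 5).
    The inverse of 3 mod 5 is 2 (since 3·2 = 6 = 1·5 + 1), so t ≡ 2·1 = 2 ≡ 2 (mod 5).
    Then x = 23 + 84·2 = 191, valid modulo lcm(84, 15) = 420: x ≡ 191 (mod 420).
Verify: 191 mod 21 = 2, 191 mod 12 = 11, 191 mod 15 = 11.

x ≡ 191 (mod 420).


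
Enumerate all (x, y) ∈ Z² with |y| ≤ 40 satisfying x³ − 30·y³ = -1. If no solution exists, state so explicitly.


The equation is x³ - 30y³ = -1. For fixed y, x³ = 30·y³ − 1, so a solution requires the RHS to be a perfect cube.
Strategy: iterate y from -40 to 40, compute RHS = 30·y³ − 1, and check whether it is a (positive or negative) perfect cube.
Check small values of y:
  y = 0: RHS = -1 = (-1)³ ⇒ x = -1 works.
  y = 1: RHS = 29 is not a perfect cube.
  y = -1: RHS = -31 is not a perfect cube.
  y = 2: RHS = 239 is not a perfect cube.
  y = -2: RHS = -241 is not a perfect cube.
  y = 3: RHS = 809 is not a perfect cube.
  y = -3: RHS = -811 is not a perfect cube.
Continuing the search up to |y| = 40 finds no further solutions beyond those listed.
Collected solutions: (-1, 0).

Solutions (with |y| ≤ 40): (-1, 0).


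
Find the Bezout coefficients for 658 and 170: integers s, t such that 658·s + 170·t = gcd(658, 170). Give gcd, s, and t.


Euclidean algorithm on (658, 170) — divide until remainder is 0:
  658 = 3 · 170 + 148
  170 = 1 · 148 + 22
  148 = 6 · 22 + 16
  22 = 1 · 16 + 6
  16 = 2 · 6 + 4
  6 = 1 · 4 + 2
  4 = 2 · 2 + 0
gcd(658, 170) = 2.
Track Bezout coefficients alongside the remainders: start with r₀ = 658 = a·1 + b·0 (s = 1, t = 0) and r₁ = 170 = a·0 + b·1 (s = 0, t = 1); each new remainder r_{k+1} = r_{k-1} − q_k·r_k inherits s_{k+1} = s_{k-1} − q_k·s_k, t_{k+1} = t_{k-1} − q_k·t_k, so r_k = a·s_k + b·t_k at every step:
  q = 3: r = 148, s = 1 − 3·0 = 1, t = 0 − 3·1 = -3  (check: 658·1 + 170·(-3) = 148)
  q = 1: r = 22, s = 0 − 1·1 = -1, t = 1 − 1·(-3) = 4  (check: 658·(-1) + 170·4 = 22)
  q = 6: r = 16, s = 1 − 6·(-1) = 7, t = -3 − 6·4 = -27  (check: 658·7 + 170·(-27) = 16)
  q = 1: r = 6, s = -1 − 1·7 = -8, t = 4 − 1·(-27) = 31  (check: 658·(-8) + 170·31 = 6)
  q = 2: r = 4, s = 7 − 2·(-8) = 23, t = -27 − 2·31 = -89  (check: 658·23 + 170·(-89) = 4)
  q = 1: r = 2, s = -8 − 1·23 = -31, t = 31 − 1·(-89) = 120  (check: 658·(-31) + 170·120 = 2)
The row with r = 2 (the gcd) gives the Bezout coefficients s = -31, t = 120.
Result: 658 · (-31) + 170 · (120) = 2.

gcd(658, 170) = 2; s = -31, t = 120 (check: 658·(-31) + 170·120 = 2).


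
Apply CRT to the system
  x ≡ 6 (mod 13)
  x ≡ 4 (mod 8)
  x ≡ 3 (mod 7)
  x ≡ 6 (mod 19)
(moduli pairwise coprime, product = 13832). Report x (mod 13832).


Product of moduli M = 13 · 8 · 7 · 19 = 13832.
Merge one congruence at a time:
  Start: x ≡ 6 (mod 13).
  Combine with x ≡ 4 (mod 8); new modulus lcm = 104.
    Write x = 6 + 13·t and substitute into x ≡ 4 (mod 8): 13·t ≡ 4 − 6 = -2 (mod 8).
    Reduce coefficients mod 8: 5·t ≡ 6 (mod 8).
    The inverse of 5 mod 8 is 5 (since 5·5 = 25 = 3·8 + 1), so t ≡ 5·6 = 30 ≡ 6 (mod 8).
    Then x = 6 + 13·6 = 84, valid modulo lcm(13, 8) = 104: x ≡ 84 (mod 104).
  Combine with x ≡ 3 (mod 7); new modulus lcm = 728.
    Write x = 84 + 104·t and substitute into x ≡ 3 (mod 7): 104·t ≡ 3 − 84 = -81 (mod 7).
    Reduce coefficients mod 7: 6·t ≡ 3 (mod 7).
    The inverse of 6 mod 7 is 6 (since 6·6 = 36 = 5·7 + 1), so t ≡ 6·3 = 18 ≡ 4 (mod 7).
    Then x = 84 + 104·4 = 500, valid modulo lcm(104, 7) = 728: x ≡ 500 (mod 728).
  Combine with x ≡ 6 (mod 19); new modulus lcm = 13832.
    Write x = 500 + 728·t and substitute into x ≡ 6 (mod 19): 728·t ≡ 6 − 500 = -494 (mod 19).
    Reduce coefficients mod 19: 6·t ≡ 0 (mod 19).
    The inverse of 6 mod 19 is 16 (since 6·16 = 96 = 5·19 + 1), so t ≡ 16·0 = 0 ≡ 0 (mod 19).
    Then x = 500 + 728·0 = 500, valid modulo lcm(728, 19) = 13832: x ≡ 500 (mod 13832).
Verify against each original: 500 mod 13 = 6, 500 mod 8 = 4, 500 mod 7 = 3, 500 mod 19 = 6.

x ≡ 500 (mod 13832).


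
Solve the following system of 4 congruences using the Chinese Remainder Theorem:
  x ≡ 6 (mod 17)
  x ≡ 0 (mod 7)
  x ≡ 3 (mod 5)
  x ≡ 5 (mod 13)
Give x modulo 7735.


Product of moduli M = 17 · 7 · 5 · 13 = 7735.
Merge one congruence at a time:
  Start: x ≡ 6 (mod 17).
  Combine with x ≡ 0 (mod 7); new modulus lcm = 119.
    Write x = 6 + 17·t and substitute into x ≡ 0 (mod 7): 17·t ≡ 0 − 6 = -6 (mod 7).
    Reduce coefficients mod 7: 3·t ≡ 1 (mod 7).
    The inverse of 3 mod 7 is 5 (since 3·5 = 15 = 2·7 + 1), so t ≡ 5·1 = 5 ≡ 5 (mod 7).
    Then x = 6 + 17·5 = 91, valid modulo lcm(17, 7) = 119: x ≡ 91 (mod 119).
  Combine with x ≡ 3 (mod 5); new modulus lcm = 595.
    Write x = 91 + 119·t and substitute into x ≡ 3 (mod 5): 119·t ≡ 3 − 91 = -88 (mod 5).
    Reduce coefficients mod 5: 4·t ≡ 2 (mod 5).
    The inverse of 4 mod 5 is 4 (since 4·4 = 16 = 3·5 + 1), so t ≡ 4·2 = 8 ≡ 3 (mod 5).
    Then x = 91 + 119·3 = 448, valid modulo lcm(119, 5) = 595: x ≡ 448 (mod 595).
  Combine with x ≡ 5 (mod 13); new modulus lcm = 7735.
    Write x = 448 + 595·t and substitute into x ≡ 5 (mod 13): 595·t ≡ 5 − 448 = -443 (mod 13).
    Reduce coefficients mod 13: 10·t ≡ 12 (mod 13).
    The inverse of 10 mod 13 is 4 (since 10·4 = 40 = 3·13 + 1), so t ≡ 4·12 = 48 ≡ 9 (mod 13).
    Then x = 448 + 595·9 = 5803, valid modulo lcm(595, 13) = 7735: x ≡ 5803 (mod 7735).
Verify against each original: 5803 mod 17 = 6, 5803 mod 7 = 0, 5803 mod 5 = 3, 5803 mod 13 = 5.

x ≡ 5803 (mod 7735).


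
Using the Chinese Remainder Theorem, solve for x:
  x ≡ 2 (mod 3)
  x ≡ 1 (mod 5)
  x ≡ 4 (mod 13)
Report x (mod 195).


Moduli 3, 5, 13 are pairwise coprime; by CRT there is a unique solution modulo M = 3 · 5 · 13 = 195.
Solve pairwise, accumulating the modulus:
  Start with x ≡ 2 (mod 3).
  Combine with x ≡ 1 (mod 5): since gcd(3, 5) = 1, we get a unique residue mod 15.
    Write x = 2 + 3·t and substitute into x ≡ 1 (mod 5): 3·t ≡ 1 − 2 = -1 (mod 5).
    Reduce coefficients mod 5: 3·t ≡ 4 (mod 5).
    The inverse of 3 mod 5 is 2 (since 3·2 = 6 = 1·5 + 1), so t ≡ 2·4 = 8 ≡ 3 (mod 5).
    Then x = 2 + 3·3 = 11, valid modulo lcm(3, 5) = 15: x ≡ 11 (mod 15).
  Combine with x ≡ 4 (mod 13): since gcd(15, 13) = 1, we get a unique residue mod 195.
    Write x = 11 + 15·t and substitute into x ≡ 4 (mod 13): 15·t ≡ 4 − 11 = -7 (mod 13).
    Reduce coefficients mod 13: 2·t ≡ 6 (mod 13).
    The inverse of 2 mod 13 is 7 (since 2·7 = 14 = 1·13 + 1), so t ≡ 7·6 = 42 ≡ 3 (mod 13).
    Then x = 11 + 15·3 = 56, valid modulo lcm(15, 13) = 195: x ≡ 56 (mod 195).
Verify: 56 mod 3 = 2 ✓, 56 mod 5 = 1 ✓, 56 mod 13 = 4 ✓.

x ≡ 56 (mod 195).


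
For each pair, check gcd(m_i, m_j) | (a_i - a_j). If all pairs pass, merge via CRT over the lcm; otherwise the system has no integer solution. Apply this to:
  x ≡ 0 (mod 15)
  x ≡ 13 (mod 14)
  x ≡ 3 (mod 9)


Moduli 15, 14, 9 are not pairwise coprime, so CRT works modulo lcm(m_i) when all pairwise compatibility conditions hold.
Pairwise compatibility: gcd(m_i, m_j) must divide a_i - a_j for every pair.
Merge one congruence at a time:
  Start: x ≡ 0 (mod 15).
  Combine with x ≡ 13 (mod 14): gcd(15, 14) = 1; 13 - 0 = 13, which IS divisible by 1, so compatible.
    Write x = 0 + 15·t and substitute into x ≡ 13 (mod 14): 15·t ≡ 13 − 0 = 13 (mod 14).
    Reduce coefficients mod 14: 1·t ≡ 13 (mod 14).
    So t ≡ 13 (mod 14).
    Then x = 0 + 15·13 = 195, valid modulo lcm(15, 14) = 210: x ≡ 195 (mod 210).
  Combine with x ≡ 3 (mod 9): gcd(210, 9) = 3; 3 - 195 = -192, which IS divisible by 3, so compatible.
    Write x = 195 + 210·t and substitute into x ≡ 3 (mod 9): 210·t ≡ 3 − 195 = -192 (mod 9).
    Divide the congruence (and modulus) by g = 3: 70·t ≡ -64 (mod 3).
    Reduce coefficients mod 3: 1·t ≡ 2 (mod 3).
    So t ≡ 2 (mod 3).
    Then x = 195 + 210·2 = 615, valid modulo lcm(210, 9) = 630: x ≡ 615 (mod 630).
Verify: 615 mod 15 = 0, 615 mod 14 = 13, 615 mod 9 = 3.

x ≡ 615 (mod 630).


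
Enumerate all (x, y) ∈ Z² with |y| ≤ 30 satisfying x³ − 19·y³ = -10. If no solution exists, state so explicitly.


The equation is x³ - 19y³ = -10. For fixed y, x³ = 19·y³ − 10, so a solution requires the RHS to be a perfect cube.
Strategy: iterate y from -30 to 30, compute RHS = 19·y³ − 10, and check whether it is a (positive or negative) perfect cube.
Check small values of y:
  y = 0: RHS = -10 is not a perfect cube.
  y = 1: RHS = 9 is not a perfect cube.
  y = -1: RHS = -29 is not a perfect cube.
  y = 2: RHS = 142 is not a perfect cube.
  y = -2: RHS = -162 is not a perfect cube.
  y = 3: RHS = 503 is not a perfect cube.
  y = -3: RHS = -523 is not a perfect cube.
Continuing the search up to |y| = 30 finds no solutions either.
No (x, y) in the scanned range satisfies the equation.

No integer solutions with |y| ≤ 30.


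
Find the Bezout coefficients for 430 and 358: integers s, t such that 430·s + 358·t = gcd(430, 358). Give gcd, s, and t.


Euclidean algorithm on (430, 358) — divide until remainder is 0:
  430 = 1 · 358 + 72
  358 = 4 · 72 + 70
  72 = 1 · 70 + 2
  70 = 35 · 2 + 0
gcd(430, 358) = 2.
Track Bezout coefficients alongside the remainders: start with r₀ = 430 = a·1 + b·0 (s = 1, t = 0) and r₁ = 358 = a·0 + b·1 (s = 0, t = 1); each new remainder r_{k+1} = r_{k-1} − q_k·r_k inherits s_{k+1} = s_{k-1} − q_k·s_k, t_{k+1} = t_{k-1} − q_k·t_k, so r_k = a·s_k + b·t_k at every step:
  q = 1: r = 72, s = 1 − 1·0 = 1, t = 0 − 1·1 = -1  (check: 430·1 + 358·(-1) = 72)
  q = 4: r = 70, s = 0 − 4·1 = -4, t = 1 − 4·(-1) = 5  (check: 430·(-4) + 358·5 = 70)
  q = 1: r = 2, s = 1 − 1·(-4) = 5, t = -1 − 1·5 = -6  (check: 430·5 + 358·(-6) = 2)
The row with r = 2 (the gcd) gives the Bezout coefficients s = 5, t = -6.
Result: 430 · (5) + 358 · (-6) = 2.

gcd(430, 358) = 2; s = 5, t = -6 (check: 430·5 + 358·(-6) = 2).


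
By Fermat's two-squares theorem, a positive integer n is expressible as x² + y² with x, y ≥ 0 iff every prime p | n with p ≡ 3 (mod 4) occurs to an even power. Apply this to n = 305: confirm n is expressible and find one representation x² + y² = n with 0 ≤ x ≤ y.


Step 1: Factor n = 305 = 5 · 61.
Step 2: Check the mod-4 condition on each prime factor: 5 ≡ 1 (mod 4), exponent 1; 61 ≡ 1 (mod 4), exponent 1.
All primes ≡ 3 (mod 4) appear to even exponent (or don't appear), so by the two-squares theorem n IS expressible as a sum of two squares.
Step 3: Build a representation. Here n = 5 · 61 is a product of primes ≡ 1 (mod 4). Each prime p ≡ 1 (mod 4) is itself a sum of two squares; find a² by testing p − a² for a perfect square:
  5: 5 − 1² = 4 = 2² ⇒ 5 = 1² + 2².
  61: 61 − 1² = 60, 61 − 2² = 57, 61 − 3² = 52, 61 − 4² = 45, 61 − 5² = 36 = 6² ⇒ 61 = 5² + 6².
  Combine using the Brahmagupta–Fibonacci identity (a² + b²)(c² + d²) = (ac − bd)² + (ad + bc)² = (ac + bd)² + (ad − bc)²:
  5 · 61 = 305: from (1² + 2²)(5² + 6²), take (1·5 − 2·6, 1·6 + 2·5) = (5 − 12, 6 + 10) = (-7, 16); dropping signs (only squares matter) gives (7, 16); check 7² + 16² = 49 + 256 = 305 ✓.
Step 4: Order so x ≤ y and verify: 7² + 16² = 49 + 256 = 305 = n. ✓

n = 305 = 7² + 16² (one valid representation with x ≤ y).


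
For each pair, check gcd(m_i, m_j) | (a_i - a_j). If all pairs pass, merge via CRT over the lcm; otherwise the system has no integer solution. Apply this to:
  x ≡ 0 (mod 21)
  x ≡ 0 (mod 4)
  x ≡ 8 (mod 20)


Moduli 21, 4, 20 are not pairwise coprime, so CRT works modulo lcm(m_i) when all pairwise compatibility conditions hold.
Pairwise compatibility: gcd(m_i, m_j) must divide a_i - a_j for every pair.
Merge one congruence at a time:
  Start: x ≡ 0 (mod 21).
  Combine with x ≡ 0 (mod 4): gcd(21, 4) = 1; 0 - 0 = 0, which IS divisible by 1, so compatible.
    Write x = 0 + 21·t and substitute into x ≡ 0 (mod 4): 21·t ≡ 0 − 0 = 0 (mod 4).
    Reduce coefficients mod 4: 1·t ≡ 0 (mod 4).
    So t ≡ 0 (mod 4).
    Then x = 0 + 21·0 = 0, valid modulo lcm(21, 4) = 84: x ≡ 0 (mod 84).
  Combine with x ≡ 8 (mod 20): gcd(84, 20) = 4; 8 - 0 = 8, which IS divisible by 4, so compatible.
    Write x = 0 + 84·t and substitute into x ≡ 8 (mod 20): 84·t ≡ 8 − 0 = 8 (mod 20).
    Divide the congruence (and modulus) by g = 4: 21·t ≡ 2 (mod 5).
    Reduce coefficients mod 5: 1·t ≡ 2 (mod 5).
    So t ≡ 2 (mod 5).
    Then x = 0 + 84·2 = 168, valid modulo lcm(84, 20) = 420: x ≡ 168 (mod 420).
Verify: 168 mod 21 = 0, 168 mod 4 = 0, 168 mod 20 = 8.

x ≡ 168 (mod 420).


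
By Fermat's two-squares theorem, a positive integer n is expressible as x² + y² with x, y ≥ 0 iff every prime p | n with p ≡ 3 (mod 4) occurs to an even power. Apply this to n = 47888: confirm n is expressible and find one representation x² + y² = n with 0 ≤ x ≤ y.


Step 1: Factor n = 47888 = 2^4 · 41 · 73.
Step 2: Check the mod-4 condition on each prime factor: 2 = 2 (special); 41 ≡ 1 (mod 4), exponent 1; 73 ≡ 1 (mod 4), exponent 1.
All primes ≡ 3 (mod 4) appear to even exponent (or don't appear), so by the two-squares theorem n IS expressible as a sum of two squares.
Step 3: Build a representation. Group n = k² · m with k = 4 and m = 41 · 73 = 2993 (a product of primes ≡ 1 (mod 4)); a representation of m scales to one of n via (k·x)² + (k·y)² = k²(x² + y²). Each prime p ≡ 1 (mod 4) is itself a sum of two squares; find a² by testing p − a² for a perfect square:
  41: 41 − 1² = 40, 41 − 2² = 37, 41 − 3² = 32, 41 − 4² = 25 = 5² ⇒ 41 = 4² + 5².
  73: 73 − 1² = 72, 73 − 2² = 69, 73 − 3² = 64 = 8² ⇒ 73 = 3² + 8².
  Combine using the Brahmagupta–Fibonacci identity (a² + b²)(c² + d²) = (ac − bd)² + (ad + bc)² = (ac + bd)² + (ad − bc)²:
  41 · 73 = 2993: from (4² + 5²)(3² + 8²), take (4·3 − 5·8, 4·8 + 5·3) = (12 − 40, 32 + 15) = (-28, 47); dropping signs (only squares matter) gives (28, 47); check 28² + 47² = 784 + 2209 = 2993 ✓.
  Scale by k = 4: (4·28, 4·47) = (112, 188).
Step 4: Order so x ≤ y and verify: 112² + 188² = 12544 + 35344 = 47888 = n. ✓

n = 47888 = 112² + 188² (one valid representation with x ≤ y).


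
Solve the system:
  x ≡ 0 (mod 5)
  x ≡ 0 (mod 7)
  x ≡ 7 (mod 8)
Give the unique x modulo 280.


Moduli 5, 7, 8 are pairwise coprime; by CRT there is a unique solution modulo M = 5 · 7 · 8 = 280.
Solve pairwise, accumulating the modulus:
  Start with x ≡ 0 (mod 5).
  Combine with x ≡ 0 (mod 7): since gcd(5, 7) = 1, we get a unique residue mod 35.
    Write x = 0 + 5·t and substitute into x ≡ 0 (mod 7): 5·t ≡ 0 − 0 = 0 (mod 7).
    The inverse of 5 mod 7 is 3 (since 5·3 = 15 = 2·7 + 1), so t ≡ 3·0 = 0 ≡ 0 (mod 7).
    Then x = 0 + 5·0 = 0, valid modulo lcm(5, 7) = 35: x ≡ 0 (mod 35).
  Combine with x ≡ 7 (mod 8): since gcd(35, 8) = 1, we get a unique residue mod 280.
    Write x = 0 + 35·t and substitute into x ≡ 7 (mod 8): 35·t ≡ 7 − 0 = 7 (mod 8).
    Reduce coefficients mod 8: 3·t ≡ 7 (mod 8).
    The inverse of 3 mod 8 is 3 (since 3·3 = 9 = 1·8 + 1), so t ≡ 3·7 = 21 ≡ 5 (mod 8).
    Then x = 0 + 35·5 = 175, valid modulo lcm(35, 8) = 280: x ≡ 175 (mod 280).
Verify: 175 mod 5 = 0 ✓, 175 mod 7 = 0 ✓, 175 mod 8 = 7 ✓.

x ≡ 175 (mod 280).


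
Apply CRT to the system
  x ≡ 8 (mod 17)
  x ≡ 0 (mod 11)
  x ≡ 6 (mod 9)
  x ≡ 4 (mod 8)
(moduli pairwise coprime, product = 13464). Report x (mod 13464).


Product of moduli M = 17 · 11 · 9 · 8 = 13464.
Merge one congruence at a time:
  Start: x ≡ 8 (mod 17).
  Combine with x ≡ 0 (mod 11); new modulus lcm = 187.
    Write x = 8 + 17·t and substitute into x ≡ 0 (mod 11): 17·t ≡ 0 − 8 = -8 (mod 11).
    Reduce coefficients mod 11: 6·t ≡ 3 (mod 11).
    The inverse of 6 mod 11 is 2 (since 6·2 = 12 = 1·11 + 1), so t ≡ 2·3 = 6 ≡ 6 (mod 11).
    Then x = 8 + 17·6 = 110, valid modulo lcm(17, 11) = 187: x ≡ 110 (mod 187).
  Combine with x ≡ 6 (mod 9); new modulus lcm = 1683.
    Write x = 110 + 187·t and substitute into x ≡ 6 (mod 9): 187·t ≡ 6 − 110 = -104 (mod 9).
    Reduce coefficients mod 9: 7·t ≡ 4 (mod 9).
    The inverse of 7 mod 9 is 4 (since 7·4 = 28 = 3·9 + 1), so t ≡ 4·4 = 16 ≡ 7 (mod 9).
    Then x = 110 + 187·7 = 1419, valid modulo lcm(187, 9) = 1683: x ≡ 1419 (mod 1683).
  Combine with x ≡ 4 (mod 8); new modulus lcm = 13464.
    Write x = 1419 + 1683·t and substitute into x ≡ 4 (mod 8): 1683·t ≡ 4 − 1419 = -1415 (mod 8).
    Reduce coefficients mod 8: 3·t ≡ 1 (mod 8).
    The inverse of 3 mod 8 is 3 (since 3·3 = 9 = 1·8 + 1), so t ≡ 3·1 = 3 ≡ 3 (mod 8).
    Then x = 1419 + 1683·3 = 6468, valid modulo lcm(1683, 8) = 13464: x ≡ 6468 (mod 13464).
Verify against each original: 6468 mod 17 = 8, 6468 mod 11 = 0, 6468 mod 9 = 6, 6468 mod 8 = 4.

x ≡ 6468 (mod 13464).


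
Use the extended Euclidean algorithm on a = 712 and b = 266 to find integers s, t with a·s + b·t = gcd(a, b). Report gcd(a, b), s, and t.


Euclidean algorithm on (712, 266) — divide until remainder is 0:
  712 = 2 · 266 + 180
  266 = 1 · 180 + 86
  180 = 2 · 86 + 8
  86 = 10 · 8 + 6
  8 = 1 · 6 + 2
  6 = 3 · 2 + 0
gcd(712, 266) = 2.
Track Bezout coefficients alongside the remainders: start with r₀ = 712 = a·1 + b·0 (s = 1, t = 0) and r₁ = 266 = a·0 + b·1 (s = 0, t = 1); each new remainder r_{k+1} = r_{k-1} − q_k·r_k inherits s_{k+1} = s_{k-1} − q_k·s_k, t_{k+1} = t_{k-1} − q_k·t_k, so r_k = a·s_k + b·t_k at every step:
  q = 2: r = 180, s = 1 − 2·0 = 1, t = 0 − 2·1 = -2  (check: 712·1 + 266·(-2) = 180)
  q = 1: r = 86, s = 0 − 1·1 = -1, t = 1 − 1·(-2) = 3  (check: 712·(-1) + 266·3 = 86)
  q = 2: r = 8, s = 1 − 2·(-1) = 3, t = -2 − 2·3 = -8  (check: 712·3 + 266·(-8) = 8)
  q = 10: r = 6, s = -1 − 10·3 = -31, t = 3 − 10·(-8) = 83  (check: 712·(-31) + 266·83 = 6)
  q = 1: r = 2, s = 3 − 1·(-31) = 34, t = -8 − 1·83 = -91  (check: 712·34 + 266·(-91) = 2)
The row with r = 2 (the gcd) gives the Bezout coefficients s = 34, t = -91.
Result: 712 · (34) + 266 · (-91) = 2.

gcd(712, 266) = 2; s = 34, t = -91 (check: 712·34 + 266·(-91) = 2).


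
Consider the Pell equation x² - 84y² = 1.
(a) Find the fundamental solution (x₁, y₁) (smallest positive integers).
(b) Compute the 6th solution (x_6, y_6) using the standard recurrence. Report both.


Step 1: Find the fundamental solution (x₁, y₁) of x² - 84y² = 1.
  Expand √84 as a continued fraction. a₀ = ⌊√84⌋ = 9; iterate m_{k+1} = d_k·a_k − m_k, d_{k+1} = (84 − m_{k+1}²)/d_k, a_{k+1} = ⌊(a₀ + m_{k+1})/d_{k+1}⌋ (starting m₀ = 0, d₀ = 1), with convergents p_k = a_k·p_{k-1} + p_{k-2}, q_k = a_k·q_{k-1} + q_{k-2} (p₋₁ = 1, q₋₁ = 0):
  k = 0: a₀ = 9; p₀/q₀ = 9/1; p₀² − 84·q₀² = 81 − 84 = -3.
  k = 1: m = 9, d = 3, a = ⌊(9 + 9)/3⌋ = 6; p/q = (6·9 + 1)/(6·1 + 0) = 55/6; p² − 84·q² = 3025 − 3024 = 1.
  The first convergent with p² − 84·q² = 1 gives the fundamental solution (x₁, y₁) = (55, 6).
Step 2: Apply the recurrence (x_{n+1}, y_{n+1}) = (x₁x_n + 84y₁y_n, x₁y_n + y₁x_n) repeatedly.
  From (x_1, y_1) = (55, 6): x_2 = 55·55 + 84·6·6 = 6049; y_2 = 55·6 + 6·55 = 660.
  From (x_2, y_2) = (6049, 660): x_3 = 55·6049 + 84·6·660 = 665335; y_3 = 55·660 + 6·6049 = 72594.
  From (x_3, y_3) = (665335, 72594): x_4 = 55·665335 + 84·6·72594 = 73180801; y_4 = 55·72594 + 6·665335 = 7984680.
  From (x_4, y_4) = (73180801, 7984680): x_5 = 55·73180801 + 84·6·7984680 = 8049222775; y_5 = 55·7984680 + 6·73180801 = 878242206.
  From (x_5, y_5) = (8049222775, 878242206): x_6 = 55·8049222775 + 84·6·878242206 = 885341324449; y_6 = 55·878242206 + 6·8049222775 = 96598657980.
Step 3: Verify x_6² - 84·y_6² = 783829260777109485153601 - 783829260777109485153600 = 1 (should be 1). ✓

(x_1, y_1) = (55, 6); (x_6, y_6) = (885341324449, 96598657980).


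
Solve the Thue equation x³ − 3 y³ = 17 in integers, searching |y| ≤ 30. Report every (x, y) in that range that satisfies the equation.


The equation is x³ - 3y³ = 17. For fixed y, x³ = 3·y³ + 17, so a solution requires the RHS to be a perfect cube.
Strategy: iterate y from -30 to 30, compute RHS = 3·y³ + 17, and check whether it is a (positive or negative) perfect cube.
Check small values of y:
  y = 0: RHS = 17 is not a perfect cube.
  y = 1: RHS = 20 is not a perfect cube.
  y = -1: RHS = 14 is not a perfect cube.
  y = 2: RHS = 41 is not a perfect cube.
  y = -2: RHS = -7 is not a perfect cube.
  y = 3: RHS = 98 is not a perfect cube.
  y = -3: RHS = -64 = (-4)³ ⇒ x = -4 works.
Continuing the search up to |y| = 30 finds no further solutions beyond those listed.
Collected solutions: (-4, -3).

Solutions (with |y| ≤ 30): (-4, -3).


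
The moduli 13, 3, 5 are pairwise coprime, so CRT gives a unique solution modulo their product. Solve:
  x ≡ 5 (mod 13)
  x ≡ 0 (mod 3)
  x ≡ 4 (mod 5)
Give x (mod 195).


Moduli 13, 3, 5 are pairwise coprime; by CRT there is a unique solution modulo M = 13 · 3 · 5 = 195.
Solve pairwise, accumulating the modulus:
  Start with x ≡ 5 (mod 13).
  Combine with x ≡ 0 (mod 3): since gcd(13, 3) = 1, we get a unique residue mod 39.
    Write x = 5 + 13·t and substitute into x ≡ 0 (mod 3): 13·t ≡ 0 − 5 = -5 (mod 3).
    Reduce coefficients mod 3: 1·t ≡ 1 (mod 3).
    So t ≡ 1 (mod 3).
    Then x = 5 + 13·1 = 18, valid modulo lcm(13, 3) = 39: x ≡ 18 (mod 39).
  Combine with x ≡ 4 (mod 5): since gcd(39, 5) = 1, we get a unique residue mod 195.
    Write x = 18 + 39·t and substitute into x ≡ 4 (mod 5): 39·t ≡ 4 − 18 = -14 (mod 5).
    Reduce coefficients mod 5: 4·t ≡ 1 (mod 5).
    The inverse of 4 mod 5 is 4 (since 4·4 = 16 = 3·5 + 1), so t ≡ 4·1 = 4 ≡ 4 (mod 5).
    Then x = 18 + 39·4 = 174, valid modulo lcm(39, 5) = 195: x ≡ 174 (mod 195).
Verify: 174 mod 13 = 5 ✓, 174 mod 3 = 0 ✓, 174 mod 5 = 4 ✓.

x ≡ 174 (mod 195).


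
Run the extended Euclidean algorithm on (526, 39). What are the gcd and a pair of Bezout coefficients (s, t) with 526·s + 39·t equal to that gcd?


Euclidean algorithm on (526, 39) — divide until remainder is 0:
  526 = 13 · 39 + 19
  39 = 2 · 19 + 1
  19 = 19 · 1 + 0
gcd(526, 39) = 1.
Track Bezout coefficients alongside the remainders: start with r₀ = 526 = a·1 + b·0 (s = 1, t = 0) and r₁ = 39 = a·0 + b·1 (s = 0, t = 1); each new remainder r_{k+1} = r_{k-1} − q_k·r_k inherits s_{k+1} = s_{k-1} − q_k·s_k, t_{k+1} = t_{k-1} − q_k·t_k, so r_k = a·s_k + b·t_k at every step:
  q = 13: r = 19, s = 1 − 13·0 = 1, t = 0 − 13·1 = -13  (check: 526·1 + 39·(-13) = 19)
  q = 2: r = 1, s = 0 − 2·1 = -2, t = 1 − 2·(-13) = 27  (check: 526·(-2) + 39·27 = 1)
The row with r = 1 (the gcd) gives the Bezout coefficients s = -2, t = 27.
Result: 526 · (-2) + 39 · (27) = 1.

gcd(526, 39) = 1; s = -2, t = 27 (check: 526·(-2) + 39·27 = 1).


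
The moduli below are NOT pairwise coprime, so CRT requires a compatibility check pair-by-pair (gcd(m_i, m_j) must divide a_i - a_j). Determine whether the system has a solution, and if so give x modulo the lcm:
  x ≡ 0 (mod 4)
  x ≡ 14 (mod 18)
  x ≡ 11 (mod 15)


Moduli 4, 18, 15 are not pairwise coprime, so CRT works modulo lcm(m_i) when all pairwise compatibility conditions hold.
Pairwise compatibility: gcd(m_i, m_j) must divide a_i - a_j for every pair.
Merge one congruence at a time:
  Start: x ≡ 0 (mod 4).
  Combine with x ≡ 14 (mod 18): gcd(4, 18) = 2; 14 - 0 = 14, which IS divisible by 2, so compatible.
    Write x = 0 + 4·t and substitute into x ≡ 14 (mod 18): 4·t ≡ 14 − 0 = 14 (mod 18).
    Divide the congruence (and modulus) by g = 2: 2·t ≡ 7 (mod 9).
    The inverse of 2 mod 9 is 5 (since 2·5 = 10 = 1·9 + 1), so t ≡ 5·7 = 35 ≡ 8 (mod 9).
    Then x = 0 + 4·8 = 32, valid modulo lcm(4, 18) = 36: x ≡ 32 (mod 36).
  Combine with x ≡ 11 (mod 15): gcd(36, 15) = 3; 11 - 32 = -21, which IS divisible by 3, so compatible.
    Write x = 32 + 36·t and substitute into x ≡ 11 (mod 15): 36·t ≡ 11 − 32 = -21 (mod 15).
    Divide the congruence (and modulus) by g = 3: 12·t ≡ -7 (mod 5).
    Reduce coefficients mod 5: 2·t ≡ 3 (mod 5).
    The inverse of 2 mod 5 is 3 (since 2·3 = 6 = 1·5 + 1), so t ≡ 3·3 = 9 ≡ 4 (mod 5).
    Then x = 32 + 36·4 = 176, valid modulo lcm(36, 15) = 180: x ≡ 176 (mod 180).
Verify: 176 mod 4 = 0, 176 mod 18 = 14, 176 mod 15 = 11.

x ≡ 176 (mod 180).
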